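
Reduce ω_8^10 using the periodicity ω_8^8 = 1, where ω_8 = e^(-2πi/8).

Since ω_8^8 = 1, powers reduce modulo 8.
10 mod 8 = 2
So ω_8^10 = ω_8^2 = e^(-2πi·2/8)

ω_8^10 = ω_8^2 = -1i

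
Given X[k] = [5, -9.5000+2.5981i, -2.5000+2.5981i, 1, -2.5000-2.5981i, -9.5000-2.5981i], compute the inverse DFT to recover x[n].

x[n] = (1/6) Σ(k=0 to 5) X[k] · e^(2πikn/6)

Computing each x[n]:
x[0] = -3
x[1] = -2
x[2] = 3
x[3] = 3
x[4] = 3
x[5] = 1

x = [-3, -2, 3, 3, 3, 1]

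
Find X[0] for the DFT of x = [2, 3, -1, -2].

X[0] = Σ(n=0 to 3) x[n] · ω_4^0 = Σ x[n]
= (2) + (3) + (-1) + (-2)

X[0] = 2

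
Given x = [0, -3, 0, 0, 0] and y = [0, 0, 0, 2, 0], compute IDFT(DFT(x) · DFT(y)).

(x ⊛ y)[n] = Σ(m=0 to 4) x[m] · y[(n-m) mod 5]

Computing each output sample:
(x ⊛ y)[0] = 0
(x ⊛ y)[1] = 0
(x ⊛ y)[2] = 0
(x ⊛ y)[3] = 0
(x ⊛ y)[4] = -6

x ⊛ y = [0, 0, 0, 0, -6]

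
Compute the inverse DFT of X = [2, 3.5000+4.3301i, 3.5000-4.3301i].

x[n] = (1/3) Σ(k=0 to 2) X[k] · e^(2πikn/3)

Computing each x[n]:
x[0] = 3
x[1] = -3
x[2] = 2

x = [3, -3, 2]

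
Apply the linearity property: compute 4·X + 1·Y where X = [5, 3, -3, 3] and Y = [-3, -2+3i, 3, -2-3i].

By linearity: DFT(4x + 1y) = 4·DFT(x) + 1·DFT(y)
= 4·[5, 3, -3, 3] + 1·[-3, -2+3i, 3, -2-3i]

Computing element-wise:
Z[0] = 4·(5) + 1·(-3) = 17
Z[1] = 4·(3) + 1·(-2+3i) = 10+3i
Z[2] = 4·(-3) + 1·(3) = -9
Z[3] = 4·(3) + 1·(-2-3i) = 10-3i

DFT(4x + 1y) = 4·X + 1·Y = [17, 10+3i, -9, 10-3i]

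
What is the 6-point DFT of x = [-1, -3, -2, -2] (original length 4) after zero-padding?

Original 4-point DFT: [-8, 1+1i, 2, 1-1i]
Zero-padded 6-point DFT provides frequency interpolation.

DFT_6([x, 0, ...]) = [-8, 0.5000+4.3301i, -0.5000+0.8660i, 2, -0.5000-0.8660i, 0.5000-4.3301i]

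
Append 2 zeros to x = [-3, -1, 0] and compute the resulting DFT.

Original 3-point DFT: [-4, -2.5000+0.8660i, -2.5000-0.8660i]
Zero-padded 5-point DFT provides frequency interpolation.

DFT_5([x, 0, ...]) = [-4, -3.3090+0.9511i, -2.1910+0.5878i, -2.1910-0.5878i, -3.3090-0.9511i]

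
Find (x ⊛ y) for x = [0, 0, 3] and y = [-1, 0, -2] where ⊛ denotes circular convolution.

(x ⊛ y)[n] = Σ(m=0 to 2) x[m] · y[(n-m) mod 3]

Computing each output sample:
(x ⊛ y)[0] = 0
(x ⊛ y)[1] = -6
(x ⊛ y)[2] = -3

x ⊛ y = [0, -6, -3]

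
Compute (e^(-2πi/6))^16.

Since ω_6^6 = 1, powers reduce modulo 6.
16 mod 6 = 4
So ω_6^16 = ω_6^4 = e^(-2πi·4/6)

ω_6^16 = ω_6^4 = -0.5000+0.8660i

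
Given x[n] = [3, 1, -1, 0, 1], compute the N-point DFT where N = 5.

X[k] = Σ(n=0 to 4) x[n] · ω_5^(nk)
where ω_5 = e^(-2πi/5)

Computing each X[k]:
X[0] = 4
X[1] = 4.4271+0.5878i
X[2] = 1.0729-0.9511i
X[3] = 1.0729+0.9511i
X[4] = 4.4271-0.5878i

X = [4, 4.4271+0.5878i, 1.0729-0.9511i, 1.0729+0.9511i, 4.4271-0.5878i]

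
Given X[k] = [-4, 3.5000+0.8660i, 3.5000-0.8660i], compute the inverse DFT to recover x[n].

x[n] = (1/3) Σ(k=0 to 2) X[k] · e^(2πikn/3)

Computing each x[n]:
x[0] = 1
x[1] = -3
x[2] = -2

x = [1, -3, -2]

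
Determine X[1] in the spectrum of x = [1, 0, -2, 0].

X[1] = Σ(n=0 to 3) x[n] · ω_4^(1n) where ω_4 = e^(-2πi/4)
= (1)·ω_4^0 + (0)·ω_4^1 + (-2)·ω_4^2 + (0)·ω_4^3

X[1] = 3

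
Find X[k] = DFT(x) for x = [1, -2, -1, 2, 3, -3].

X[k] = Σ(n=0 to 5) x[n] · ω_6^(nk)
where ω_6 = e^(-2πi/6)

Computing each X[k]:
X[0] = 0
X[1] = -4.5000+2.5981i
X[2] = 4.5000-4.3301i
X[3] = 6
X[4] = 4.5000+4.3301i
X[5] = -4.5000-2.5981i

X = [0, -4.5000+2.5981i, 4.5000-4.3301i, 6, 4.5000+4.3301i, -4.5000-2.5981i]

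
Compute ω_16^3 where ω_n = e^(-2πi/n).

ω_16^3 = e^(-2πi·3/16)
= cos(-2π·3/16) + i·sin(-2π·3/16)
= cos(-6π/16) + i·sin(-6π/16)

ω_16^3 = cos(-6π/16) + i·sin(-6π/16) = 0.3827-0.9239i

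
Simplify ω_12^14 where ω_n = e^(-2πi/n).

Since ω_12^12 = 1, powers reduce modulo 12.
14 mod 12 = 2
So ω_12^14 = ω_12^2 = e^(-2πi·2/12)

ω_12^14 = ω_12^2 = 0.5000-0.8660i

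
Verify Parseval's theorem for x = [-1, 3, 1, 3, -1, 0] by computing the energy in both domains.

Time domain:
Σ|x[n]|² = |-1|² + |3|² + |1|² + |3|² + |-1|² + |0|² = 21.0000

Frequency domain:
(1/6)Σ|X[k]|² = (1/6)(|5|² + |-2.5000-4.3301i|² + |0.5000-0.8660i|² + |-7|² + |0.5000+0.8660i|² + |-2.5000+4.3301i|²) = (1/6)·126.0000 = 21.0000

Both sides agree, confirming Parseval's theorem.

Σ|x[n]|² = (1/N)Σ|X[k]|² = 21.0000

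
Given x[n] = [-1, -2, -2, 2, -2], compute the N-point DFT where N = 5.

X[k] = Σ(n=0 to 4) x[n] · ω_5^(nk)
where ω_5 = e^(-2πi/5)

Computing each X[k]:
X[0] = -5
X[1] = -2.2361+2.3511i
X[2] = 2.2361-3.8042i
X[3] = 2.2361+3.8042i
X[4] = -2.2361-2.3511i

X = [-5, -2.2361+2.3511i, 2.2361-3.8042i, 2.2361+3.8042i, -2.2361-2.3511i]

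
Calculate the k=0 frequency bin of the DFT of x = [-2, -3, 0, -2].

X[0] = Σ(n=0 to 3) x[n] · ω_4^0 = Σ x[n]
= (-2) + (-3) + (0) + (-2)

X[0] = -7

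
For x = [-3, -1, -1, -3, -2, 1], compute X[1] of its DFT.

X[1] = Σ(n=0 to 5) x[n] · ω_6^(1n) where ω_6 = e^(-2πi/6)
= (-3)·ω_6^0 + (-1)·ω_6^1 + (-1)·ω_6^2 + (-3)·ω_6^3 + (-2)·ω_6^4 + (1)·ω_6^5

X[1] = 1.5000+0.8660i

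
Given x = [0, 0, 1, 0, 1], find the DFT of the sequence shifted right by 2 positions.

Time shift by 2: X_shifted[k] = ω_5^(2k) · X[k]
Shifted x = [0, 1, 0, 0, 1]

DFT(x[n-2]) = [2, 0.6180, -1.6180, -1.6180, 0.6180]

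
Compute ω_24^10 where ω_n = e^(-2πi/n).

ω_24^10 = e^(-2πi·10/24)
= cos(-2π·10/24) + i·sin(-2π·10/24)
= cos(-20π/24) + i·sin(-20π/24)

ω_24^10 = cos(-20π/24) + i·sin(-20π/24) = -0.8660-0.5000i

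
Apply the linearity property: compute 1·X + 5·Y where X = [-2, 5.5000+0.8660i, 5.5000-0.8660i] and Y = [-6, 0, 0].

By linearity: DFT(1x + 5y) = 1·DFT(x) + 5·DFT(y)
= 1·[-2, 5.5000+0.8660i, 5.5000-0.8660i] + 5·[-6, 0, 0]

Computing element-wise:
Z[0] = 1·(-2) + 5·(-6) = -32
Z[1] = 1·(5.5000+0.8660i) + 5·(0) = 5.5000+0.8660i
Z[2] = 1·(5.5000-0.8660i) + 5·(0) = 5.5000-0.8660i

DFT(1x + 5y) = 1·X + 5·Y = [-32, 5.5000+0.8660i, 5.5000-0.8660i]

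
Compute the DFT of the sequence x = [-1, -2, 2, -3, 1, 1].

X[k] = Σ(n=0 to 5) x[n] · ω_6^(nk)
where ω_6 = e^(-2πi/6)

Computing each X[k]:
X[0] = -2
X[1] = 1.7321i
X[2] = -5.0000+3.4641i
X[3] = 6
X[4] = -5.0000-3.4641i
X[5] = -1.7321i

X = [-2, 1.7321i, -5.0000+3.4641i, 6, -5.0000-3.4641i, -1.7321i]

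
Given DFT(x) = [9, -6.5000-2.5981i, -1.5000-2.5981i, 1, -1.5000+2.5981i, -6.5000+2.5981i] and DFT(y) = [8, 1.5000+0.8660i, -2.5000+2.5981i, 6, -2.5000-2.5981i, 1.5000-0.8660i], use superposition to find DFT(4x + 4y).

By linearity: DFT(4x + 4y) = 4·DFT(x) + 4·DFT(y)
= 4·[9, -6.5000-2.5981i, -1.5000-2.5981i, 1, -1.5000+2.5981i, -6.5000+2.5981i] + 4·[8, 1.5000+0.8660i, -2.5000+2.5981i, 6, -2.5000-2.5981i, 1.5000-0.8660i]

Computing element-wise:
Z[0] = 4·(9) + 4·(8) = 68
Z[1] = 4·(-6.5000-2.5981i) + 4·(1.5000+0.8660i) = -20.0000-6.9284i
Z[2] = 4·(-1.5000-2.5981i) + 4·(-2.5000+2.5981i) = -16
Z[3] = 4·(1) + 4·(6) = 28
Z[4] = 4·(-1.5000+2.5981i) + 4·(-2.5000-2.5981i) = -16
Z[5] = 4·(-6.5000+2.5981i) + 4·(1.5000-0.8660i) = -20.0000+6.9284i

DFT(4x + 4y) = 4·X + 4·Y = [68, -20.0000-6.9284i, -16, 28, -16, -20.0000+6.9284i]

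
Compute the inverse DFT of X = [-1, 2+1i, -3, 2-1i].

x[n] = (1/4) Σ(k=0 to 3) X[k] · e^(2πikn/4)

Computing each x[n]:
x[0] = 0
x[1] = 0
x[2] = -2
x[3] = 1

x = [0, 0, -2, 1]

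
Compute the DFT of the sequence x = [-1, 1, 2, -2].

X[k] = Σ(n=0 to 3) x[n] · ω_4^(nk)
where ω_4 = e^(-2πi/4)

Computing each X[k]:
X[0] = 0
X[1] = -3-3i
X[2] = 2
X[3] = -3+3i

X = [0, -3-3i, 2, -3+3i]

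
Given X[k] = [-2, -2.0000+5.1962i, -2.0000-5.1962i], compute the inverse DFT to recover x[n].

x[n] = (1/3) Σ(k=0 to 2) X[k] · e^(2πikn/3)

Computing each x[n]:
x[0] = -2
x[1] = -3
x[2] = 3

x = [-2, -3, 3]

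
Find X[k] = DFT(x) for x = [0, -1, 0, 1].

X[k] = Σ(n=0 to 3) x[n] · ω_4^(nk)
where ω_4 = e^(-2πi/4)

Computing each X[k]:
X[0] = 0
X[1] = 2i
X[2] = 0
X[3] = -2i

X = [0, 2i, 0, -2i]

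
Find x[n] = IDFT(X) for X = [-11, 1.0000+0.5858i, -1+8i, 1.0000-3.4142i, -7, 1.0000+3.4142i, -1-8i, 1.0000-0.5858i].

x[n] = (1/8) Σ(k=0 to 7) X[k] · e^(2πikn/8)

Computing each x[n]:
x[0] = -2
x[1] = -2
x[2] = -3
x[3] = 2
x[4] = -3
x[5] = -3
x[6] = -1
x[7] = 1

x = [-2, -2, -3, 2, -3, -3, -1, 1]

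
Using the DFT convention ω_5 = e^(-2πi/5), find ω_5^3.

ω_5^3 = e^(-2πi·3/5)
= cos(-2π·3/5) + i·sin(-2π·3/5)
= cos(-6π/5) + i·sin(-6π/5)

ω_5^3 = cos(-6π/5) + i·sin(-6π/5) = -0.8090+0.5878i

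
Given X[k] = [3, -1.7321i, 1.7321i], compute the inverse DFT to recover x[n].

x[n] = (1/3) Σ(k=0 to 2) X[k] · e^(2πikn/3)

Computing each x[n]:
x[0] = 1
x[1] = 2
x[2] = 0

x = [1, 2, 0]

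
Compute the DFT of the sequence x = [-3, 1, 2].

X[k] = Σ(n=0 to 2) x[n] · ω_3^(nk)
where ω_3 = e^(-2πi/3)

Computing each X[k]:
X[0] = 0
X[1] = -4.5000+0.8660i
X[2] = -4.5000-0.8660i

X = [0, -4.5000+0.8660i, -4.5000-0.8660i]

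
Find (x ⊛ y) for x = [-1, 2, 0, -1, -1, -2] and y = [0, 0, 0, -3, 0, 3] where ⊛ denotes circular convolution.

(x ⊛ y)[n] = Σ(m=0 to 5) x[m] · y[(n-m) mod 6]

Computing each output sample:
(x ⊛ y)[0] = 9
(x ⊛ y)[1] = 3
(x ⊛ y)[2] = 3
(x ⊛ y)[3] = 0
(x ⊛ y)[4] = -12
(x ⊛ y)[5] = -3

x ⊛ y = [9, 3, 3, 0, -12, -3]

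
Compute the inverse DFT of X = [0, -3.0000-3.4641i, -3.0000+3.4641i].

x[n] = (1/3) Σ(k=0 to 2) X[k] · e^(2πikn/3)

Computing each x[n]:
x[0] = -2
x[1] = 3
x[2] = -1

x = [-2, 3, -1]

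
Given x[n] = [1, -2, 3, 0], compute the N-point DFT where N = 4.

X[k] = Σ(n=0 to 3) x[n] · ω_4^(nk)
where ω_4 = e^(-2πi/4)

Computing each X[k]:
X[0] = 2
X[1] = -2+2i
X[2] = 6
X[3] = -2-2i

X = [2, -2+2i, 6, -2-2i]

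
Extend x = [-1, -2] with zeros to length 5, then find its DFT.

Original 2-point DFT: [-3, 1]
Zero-padded 5-point DFT provides frequency interpolation.

DFT_5([x, 0, ...]) = [-3, -1.6180+1.9021i, 0.6180+1.1756i, 0.6180-1.1756i, -1.6180-1.9021i]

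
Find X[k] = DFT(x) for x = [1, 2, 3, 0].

X[k] = Σ(n=0 to 3) x[n] · ω_4^(nk)
where ω_4 = e^(-2πi/4)

Computing each X[k]:
X[0] = 6
X[1] = -2-2i
X[2] = 2
X[3] = -2+2i

X = [6, -2-2i, 2, -2+2i]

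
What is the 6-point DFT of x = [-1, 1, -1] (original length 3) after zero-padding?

Original 3-point DFT: [-1, -1.0000-1.7321i, -1.0000+1.7321i]
Zero-padded 6-point DFT provides frequency interpolation.

DFT_6([x, 0, ...]) = [-1, 0, -1.0000-1.7321i, -3, -1.0000+1.7321i, 0]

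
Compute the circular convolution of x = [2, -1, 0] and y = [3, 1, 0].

(x ⊛ y)[n] = Σ(m=0 to 2) x[m] · y[(n-m) mod 3]

Computing each output sample:
(x ⊛ y)[0] = 6
(x ⊛ y)[1] = -1
(x ⊛ y)[2] = -1

x ⊛ y = [6, -1, -1]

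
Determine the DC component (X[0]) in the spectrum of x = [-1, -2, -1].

X[0] = Σ(n=0 to 2) x[n] · ω_3^0 = Σ x[n]
= (-1) + (-2) + (-1)

X[0] = -4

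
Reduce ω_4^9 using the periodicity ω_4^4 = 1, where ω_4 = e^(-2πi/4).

Since ω_4^4 = 1, powers reduce modulo 4.
9 mod 4 = 1
So ω_4^9 = ω_4^1 = e^(-2πi·1/4)

ω_4^9 = ω_4^1 = -1i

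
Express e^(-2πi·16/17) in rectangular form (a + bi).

ω_17^16 = e^(-2πi·16/17)
= cos(-2π·16/17) + i·sin(-2π·16/17)
= cos(-32π/17) + i·sin(-32π/17)

ω_17^16 = cos(-32π/17) + i·sin(-32π/17) = 0.9325+0.3612i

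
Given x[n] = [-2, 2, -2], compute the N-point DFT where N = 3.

X[k] = Σ(n=0 to 2) x[n] · ω_3^(nk)
where ω_3 = e^(-2πi/3)

Computing each X[k]:
X[0] = -2
X[1] = -2.0000-3.4641i
X[2] = -2.0000+3.4641i

X = [-2, -2.0000-3.4641i, -2.0000+3.4641i]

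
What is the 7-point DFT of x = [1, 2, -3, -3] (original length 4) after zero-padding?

Original 4-point DFT: [-3, 4-5i, -1, 4+5i]
Zero-padded 7-point DFT provides frequency interpolation.

DFT_7([x, 0, ...]) = [-3, 5.6174+2.6628i, 1.3874-5.5970i, -2.0048-0.2885i, -2.0048+0.2885i, 1.3874+5.5970i, 5.6174-2.6628i]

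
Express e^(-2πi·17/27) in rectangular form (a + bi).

ω_27^17 = e^(-2πi·17/27)
= cos(-2π·17/27) + i·sin(-2π·17/27)
= cos(-34π/27) + i·sin(-34π/27)

ω_27^17 = cos(-34π/27) + i·sin(-34π/27) = -0.6862+0.7274i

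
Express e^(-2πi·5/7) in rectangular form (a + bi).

ω_7^5 = e^(-2πi·5/7)
= cos(-2π·5/7) + i·sin(-2π·5/7)
= cos(-10π/7) + i·sin(-10π/7)

ω_7^5 = cos(-10π/7) + i·sin(-10π/7) = -0.2225+0.9749i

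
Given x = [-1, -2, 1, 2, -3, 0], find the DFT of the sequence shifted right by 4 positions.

Time shift by 4: X_shifted[k] = ω_6^(4k) · X[k]
Shifted x = [1, 2, -3, 0, -1, -2]

DFT(x[n-4]) = [-3, 3.0000-1.7321i, 3.0000-5.1962i, -3, 3.0000+5.1962i, 3.0000+1.7321i]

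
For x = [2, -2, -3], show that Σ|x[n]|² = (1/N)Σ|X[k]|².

Time domain:
Σ|x[n]|² = |2|² + |-2|² + |-3|² = 17.0000

Frequency domain:
(1/3)Σ|X[k]|² = (1/3)(|-3|² + |4.5000-0.8660i|² + |4.5000+0.8660i|²) = (1/3)·51.0000 = 17.0000

Both sides agree, confirming Parseval's theorem.

Σ|x[n]|² = (1/N)Σ|X[k]|² = 17.0000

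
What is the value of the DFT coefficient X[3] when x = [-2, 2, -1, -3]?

X[3] = Σ(n=0 to 3) x[n] · ω_4^(3n) where ω_4 = e^(-2πi/4)
= (-2)·ω_4^0 + (2)·ω_4^3 + (-1)·ω_4^6 + (-3)·ω_4^9

X[3] = -1+5i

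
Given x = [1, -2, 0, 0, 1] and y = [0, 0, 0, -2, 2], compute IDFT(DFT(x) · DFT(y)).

(x ⊛ y)[n] = Σ(m=0 to 4) x[m] · y[(n-m) mod 5]

Computing each output sample:
(x ⊛ y)[0] = -4
(x ⊛ y)[1] = 0
(x ⊛ y)[2] = -2
(x ⊛ y)[3] = 0
(x ⊛ y)[4] = 6

x ⊛ y = [-4, 0, -2, 0, 6]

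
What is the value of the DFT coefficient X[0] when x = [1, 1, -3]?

X[0] = Σ(n=0 to 2) x[n] · ω_3^0 = Σ x[n]
= (1) + (1) + (-3)

X[0] = -1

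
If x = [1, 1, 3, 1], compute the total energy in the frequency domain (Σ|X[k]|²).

Parseval: Σ|x[n]|² = (1/N)Σ|X[k]|², so Σ|X[k]|² = N·Σ|x[n]|² = 4·12.0000

Σ|X[k]|² = N·Σ|x[n]|² = 4·12.0000 = 48.0000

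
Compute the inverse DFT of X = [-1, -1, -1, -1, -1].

x[n] = (1/5) Σ(k=0 to 4) X[k] · e^(2πikn/5)

Computing each x[n]:
x[0] = -1
x[1] = 0
x[2] = 0
x[3] = 0
x[4] = 0

x = [-1, 0, 0, 0, 0]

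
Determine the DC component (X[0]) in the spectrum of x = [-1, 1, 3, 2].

X[0] = Σ(n=0 to 3) x[n] · ω_4^0 = Σ x[n]
= (-1) + (1) + (3) + (2)

X[0] = 5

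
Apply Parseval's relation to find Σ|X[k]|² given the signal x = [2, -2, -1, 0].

Parseval: Σ|x[n]|² = (1/N)Σ|X[k]|², so Σ|X[k]|² = N·Σ|x[n]|² = 4·9.0000

Σ|X[k]|² = N·Σ|x[n]|² = 4·9.0000 = 36.0000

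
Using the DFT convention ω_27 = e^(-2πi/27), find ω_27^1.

ω_27^1 = e^(-2πi·1/27)
= cos(-2π·1/27) + i·sin(-2π·1/27)
= cos(-2π/27) + i·sin(-2π/27)

ω_27^1 = cos(-2π/27) + i·sin(-2π/27) = 0.9730-0.2306i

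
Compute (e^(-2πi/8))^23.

Since ω_8^8 = 1, powers reduce modulo 8.
23 mod 8 = 7
So ω_8^23 = ω_8^7 = e^(-2πi·7/8)

ω_8^23 = ω_8^7 = 0.7071+0.7071i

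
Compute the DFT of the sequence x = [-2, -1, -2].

X[k] = Σ(n=0 to 2) x[n] · ω_3^(nk)
where ω_3 = e^(-2πi/3)

Computing each X[k]:
X[0] = -5
X[1] = -0.5000-0.8660i
X[2] = -0.5000+0.8660i

X = [-5, -0.5000-0.8660i, -0.5000+0.8660i]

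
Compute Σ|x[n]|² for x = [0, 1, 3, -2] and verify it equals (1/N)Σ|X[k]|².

Time domain:
Σ|x[n]|² = |0|² + |1|² + |3|² + |-2|² = 14.0000

Frequency domain:
(1/4)Σ|X[k]|² = (1/4)(|2|² + |-3-3i|² + |4|² + |-3+3i|²) = (1/4)·56.0000 = 14.0000

Both sides agree, confirming Parseval's theorem.

Σ|x[n]|² = (1/N)Σ|X[k]|² = 14.0000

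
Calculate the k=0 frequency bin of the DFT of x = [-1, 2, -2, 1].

X[0] = Σ(n=0 to 3) x[n] · ω_4^0 = Σ x[n]
= (-1) + (2) + (-2) + (1)

X[0] = 0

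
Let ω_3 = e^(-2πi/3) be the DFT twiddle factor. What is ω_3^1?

ω_3^1 = e^(-2πi·1/3)
= cos(-2π·1/3) + i·sin(-2π·1/3)
= cos(-2π/3) + i·sin(-2π/3)

ω_3^1 = cos(-2π/3) + i·sin(-2π/3) = -0.5000-0.8660i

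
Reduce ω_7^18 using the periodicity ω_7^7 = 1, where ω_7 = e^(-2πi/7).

Since ω_7^7 = 1, powers reduce modulo 7.
18 mod 7 = 4
So ω_7^18 = ω_7^4 = e^(-2πi·4/7)

ω_7^18 = ω_7^4 = -0.9010+0.4339i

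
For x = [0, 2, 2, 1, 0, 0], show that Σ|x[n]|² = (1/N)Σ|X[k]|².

Time domain:
Σ|x[n]|² = |0|² + |2|² + |2|² + |1|² + |0|² + |0|² = 9.0000

Frequency domain:
(1/6)Σ|X[k]|² = (1/6)(|5|² + |-1.0000-3.4641i|² + |-1|² + |-1|² + |-1|² + |-1.0000+3.4641i|²) = (1/6)·54.0000 = 9.0000

Both sides agree, confirming Parseval's theorem.

Σ|x[n]|² = (1/N)Σ|X[k]|² = 9.0000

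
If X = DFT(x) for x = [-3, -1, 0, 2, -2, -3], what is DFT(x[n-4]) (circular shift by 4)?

Time shift by 4: X_shifted[k] = ω_6^(4k) · X[k]
Shifted x = [0, 2, -2, -3, -3, -1]

DFT(x[n-4]) = [-7, 6.0000-3.4641i, -1.0000-1.7321i, -3, -1.0000+1.7321i, 6.0000+3.4641i]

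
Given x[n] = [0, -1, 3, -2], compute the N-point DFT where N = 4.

X[k] = Σ(n=0 to 3) x[n] · ω_4^(nk)
where ω_4 = e^(-2πi/4)

Computing each X[k]:
X[0] = 0
X[1] = -3-1i
X[2] = 6
X[3] = -3+1i

X = [0, -3-1i, 6, -3+1i]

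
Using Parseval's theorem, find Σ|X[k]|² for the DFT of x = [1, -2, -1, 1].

Parseval: Σ|x[n]|² = (1/N)Σ|X[k]|², so Σ|X[k]|² = N·Σ|x[n]|² = 4·7.0000

Σ|X[k]|² = N·Σ|x[n]|² = 4·7.0000 = 28.0000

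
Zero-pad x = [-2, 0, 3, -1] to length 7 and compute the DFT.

Original 4-point DFT: [0, -5-1i, 2, -5+1i]
Zero-padded 7-point DFT provides frequency interpolation.

DFT_7([x, 0, ...]) = [0, -1.7666-2.4909i, -5.3264+0.5198i, 0.0930+3.3204i, 0.0930-3.3204i, -5.3264-0.5198i, -1.7666+2.4909i]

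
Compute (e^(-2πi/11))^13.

Since ω_11^11 = 1, powers reduce modulo 11.
13 mod 11 = 2
So ω_11^13 = ω_11^2 = e^(-2πi·2/11)

ω_11^13 = ω_11^2 = 0.4154-0.9096i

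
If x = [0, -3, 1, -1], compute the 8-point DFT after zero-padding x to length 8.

Original 4-point DFT: [-3, -1+2i, 5, -1-2i]
Zero-padded 8-point DFT provides frequency interpolation.

DFT_8([x, 0, ...]) = [-3, -1.4142+1.8284i, -1+2i, 1.4142+3.8284i, 5, 1.4142-3.8284i, -1-2i, -1.4142-1.8284i]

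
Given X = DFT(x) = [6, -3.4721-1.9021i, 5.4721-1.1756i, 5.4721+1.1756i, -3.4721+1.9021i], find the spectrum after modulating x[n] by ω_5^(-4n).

Modulation property: DFT(ω_5^(-4n)·x[n]) = X[(k-4) mod 5], so circularly shift X by 4 positions.

X[k-4] = [-3.4721-1.9021i, 5.4721-1.1756i, 5.4721+1.1756i, -3.4721+1.9021i, 6]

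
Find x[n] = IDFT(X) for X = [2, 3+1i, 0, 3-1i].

x[n] = (1/4) Σ(k=0 to 3) X[k] · e^(2πikn/4)

Computing each x[n]:
x[0] = 2
x[1] = 0
x[2] = -1
x[3] = 1

x = [2, 0, -1, 1]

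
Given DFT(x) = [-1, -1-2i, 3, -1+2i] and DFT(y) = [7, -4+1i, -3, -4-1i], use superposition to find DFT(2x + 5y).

By linearity: DFT(2x + 5y) = 2·DFT(x) + 5·DFT(y)
= 2·[-1, -1-2i, 3, -1+2i] + 5·[7, -4+1i, -3, -4-1i]

Computing element-wise:
Z[0] = 2·(-1) + 5·(7) = 33
Z[1] = 2·(-1-2i) + 5·(-4+1i) = -22+1i
Z[2] = 2·(3) + 5·(-3) = -9
Z[3] = 2·(-1+2i) + 5·(-4-1i) = -22-1i

DFT(2x + 5y) = 2·X + 5·Y = [33, -22+1i, -9, -22-1i]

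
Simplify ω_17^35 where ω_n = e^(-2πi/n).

Since ω_17^17 = 1, powers reduce modulo 17.
35 mod 17 = 1
So ω_17^35 = ω_17^1 = e^(-2πi·1/17)

ω_17^35 = ω_17^1 = 0.9325-0.3612i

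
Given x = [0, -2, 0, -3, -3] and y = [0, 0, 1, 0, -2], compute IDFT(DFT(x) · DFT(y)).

(x ⊛ y)[n] = Σ(m=0 to 4) x[m] · y[(n-m) mod 5]

Computing each output sample:
(x ⊛ y)[0] = 1
(x ⊛ y)[1] = -3
(x ⊛ y)[2] = 6
(x ⊛ y)[3] = 4
(x ⊛ y)[4] = 0

x ⊛ y = [1, -3, 6, 4, 0]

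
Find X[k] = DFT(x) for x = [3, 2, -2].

X[k] = Σ(n=0 to 2) x[n] · ω_3^(nk)
where ω_3 = e^(-2πi/3)

Computing each X[k]:
X[0] = 3
X[1] = 3.0000-3.4641i
X[2] = 3.0000+3.4641i

X = [3, 3.0000-3.4641i, 3.0000+3.4641i]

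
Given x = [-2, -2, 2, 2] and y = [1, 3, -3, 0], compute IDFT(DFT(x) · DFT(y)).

(x ⊛ y)[n] = Σ(m=0 to 3) x[m] · y[(n-m) mod 4]

Computing each output sample:
(x ⊛ y)[0] = -2
(x ⊛ y)[1] = -14
(x ⊛ y)[2] = 2
(x ⊛ y)[3] = 14

x ⊛ y = [-2, -14, 2, 14]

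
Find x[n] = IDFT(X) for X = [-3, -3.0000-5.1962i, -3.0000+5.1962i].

x[n] = (1/3) Σ(k=0 to 2) X[k] · e^(2πikn/3)

Computing each x[n]:
x[0] = -3
x[1] = 3
x[2] = -3

x = [-3, 3, -3]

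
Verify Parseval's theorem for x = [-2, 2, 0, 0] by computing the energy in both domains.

Time domain:
Σ|x[n]|² = |-2|² + |2|² + |0|² + |0|² = 8.0000

Frequency domain:
(1/4)Σ|X[k]|² = (1/4)(|0|² + |-2-2i|² + |-4|² + |-2+2i|²) = (1/4)·32.0000 = 8.0000

Both sides agree, confirming Parseval's theorem.

Σ|x[n]|² = (1/N)Σ|X[k]|² = 8.0000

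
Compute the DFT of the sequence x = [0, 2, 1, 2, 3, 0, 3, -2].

X[k] = Σ(n=0 to 7) x[n] · ω_8^(nk)
where ω_8 = e^(-2πi/8)

Computing each X[k]:
X[0] = 9
X[1] = -4.4142-2.2426i
X[2] = -1-2i
X[3] = -1.5858-6.2426i
X[4] = 5
X[5] = -1.5858+6.2426i
X[6] = -1+2i
X[7] = -4.4142+2.2426i

X = [9, -4.4142-2.2426i, -1-2i, -1.5858-6.2426i, 5, -1.5858+6.2426i, -1+2i, -4.4142+2.2426i]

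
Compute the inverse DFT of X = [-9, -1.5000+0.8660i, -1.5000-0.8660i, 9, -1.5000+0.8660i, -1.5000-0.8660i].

x[n] = (1/6) Σ(k=0 to 5) X[k] · e^(2πikn/6)

Computing each x[n]:
x[0] = -1
x[1] = -3
x[2] = 0
x[3] = -3
x[4] = 1
x[5] = -3

x = [-1, -3, 0, -3, 1, -3]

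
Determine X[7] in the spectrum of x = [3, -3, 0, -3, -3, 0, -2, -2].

X[7] = Σ(n=0 to 7) x[n] · ω_8^(7n) where ω_8 = e^(-2πi/8)
= (3)·ω_8^0 + (-3)·ω_8^7 + (0)·ω_8^14 + (-3)·ω_8^21 + (-3)·ω_8^28 + (0)·ω_8^35 + (-2)·ω_8^42 + (-2)·ω_8^49

X[7] = 4.5858-0.8284i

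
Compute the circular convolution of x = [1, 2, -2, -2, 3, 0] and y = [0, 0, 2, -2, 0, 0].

(x ⊛ y)[n] = Σ(m=0 to 5) x[m] · y[(n-m) mod 6]

Computing each output sample:
(x ⊛ y)[0] = 10
(x ⊛ y)[1] = -6
(x ⊛ y)[2] = 2
(x ⊛ y)[3] = 2
(x ⊛ y)[4] = -8
(x ⊛ y)[5] = 0

x ⊛ y = [10, -6, 2, 2, -8, 0]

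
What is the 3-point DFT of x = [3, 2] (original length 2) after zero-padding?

Original 2-point DFT: [5, 1]
Zero-padded 3-point DFT provides frequency interpolation.

DFT_3([x, 0, ...]) = [5, 2.0000-1.7321i, 2.0000+1.7321i]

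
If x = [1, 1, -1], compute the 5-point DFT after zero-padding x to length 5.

Original 3-point DFT: [1, 1.0000-1.7321i, 1.0000+1.7321i]
Zero-padded 5-point DFT provides frequency interpolation.

DFT_5([x, 0, ...]) = [1, 2.1180-0.3633i, -0.1180-1.5388i, -0.1180+1.5388i, 2.1180+0.3633i]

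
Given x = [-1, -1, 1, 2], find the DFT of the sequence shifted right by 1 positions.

Time shift by 1: X_shifted[k] = ω_4^(1k) · X[k]
Shifted x = [2, -1, -1, 1]

DFT(x[n-1]) = [1, 3+2i, 1, 3-2i]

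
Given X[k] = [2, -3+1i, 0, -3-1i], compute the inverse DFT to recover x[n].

x[n] = (1/4) Σ(k=0 to 3) X[k] · e^(2πikn/4)

Computing each x[n]:
x[0] = -1
x[1] = 0
x[2] = 2
x[3] = 1

x = [-1, 0, 2, 1]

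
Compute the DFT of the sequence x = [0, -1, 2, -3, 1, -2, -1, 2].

X[k] = Σ(n=0 to 7) x[n] · ω_8^(nk)
where ω_8 = e^(-2πi/8)

Computing each X[k]:
X[0] = -2
X[1] = 3.2426-0.1716i
X[2] = 2i
X[3] = -5.2426+5.8284i
X[4] = 6
X[5] = -5.2426-5.8284i
X[6] = -2i
X[7] = 3.2426+0.1716i

X = [-2, 3.2426-0.1716i, 2i, -5.2426+5.8284i, 6, -5.2426-5.8284i, -2i, 3.2426+0.1716i]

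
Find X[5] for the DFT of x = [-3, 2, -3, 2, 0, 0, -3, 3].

X[5] = Σ(n=0 to 7) x[n] · ω_8^(5n) where ω_8 = e^(-2πi/8)
= (-3)·ω_8^0 + (2)·ω_8^5 + (-3)·ω_8^10 + (2)·ω_8^15 + (0)·ω_8^20 + (0)·ω_8^25 + (-3)·ω_8^30 + (3)·ω_8^35

X[5] = -5.1213+0.7071i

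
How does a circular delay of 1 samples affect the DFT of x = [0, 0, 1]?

Time shift by 1: X_shifted[k] = ω_3^(1k) · X[k]
Shifted x = [1, 0, 0]

DFT(x[n-1]) = [1, 1, 1]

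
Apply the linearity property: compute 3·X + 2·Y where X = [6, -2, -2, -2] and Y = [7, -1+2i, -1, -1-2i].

By linearity: DFT(3x + 2y) = 3·DFT(x) + 2·DFT(y)
= 3·[6, -2, -2, -2] + 2·[7, -1+2i, -1, -1-2i]

Computing element-wise:
Z[0] = 3·(6) + 2·(7) = 32
Z[1] = 3·(-2) + 2·(-1+2i) = -8+4i
Z[2] = 3·(-2) + 2·(-1) = -8
Z[3] = 3·(-2) + 2·(-1-2i) = -8-4i

DFT(3x + 2y) = 3·X + 2·Y = [32, -8+4i, -8, -8-4i]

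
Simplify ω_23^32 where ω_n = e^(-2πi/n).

Since ω_23^23 = 1, powers reduce modulo 23.
32 mod 23 = 9
So ω_23^32 = ω_23^9 = e^(-2πi·9/23)

ω_23^32 = ω_23^9 = -0.7757-0.6311i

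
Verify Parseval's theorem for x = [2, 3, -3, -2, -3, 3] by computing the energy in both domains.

Time domain:
Σ|x[n]|² = |2|² + |3|² + |-3|² + |-2|² + |-3|² + |3|² = 44.0000

Frequency domain:
(1/6)Σ|X[k]|² = (1/6)(|0|² + |10|² + |0|² + |-8|² + |0|² + |10|²) = (1/6)·264.0000 = 44.0000

Both sides agree, confirming Parseval's theorem.

Σ|x[n]|² = (1/N)Σ|X[k]|² = 44.0000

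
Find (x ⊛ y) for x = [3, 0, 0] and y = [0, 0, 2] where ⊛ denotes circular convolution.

(x ⊛ y)[n] = Σ(m=0 to 2) x[m] · y[(n-m) mod 3]

Computing each output sample:
(x ⊛ y)[0] = 0
(x ⊛ y)[1] = 0
(x ⊛ y)[2] = 6

x ⊛ y = [0, 0, 6]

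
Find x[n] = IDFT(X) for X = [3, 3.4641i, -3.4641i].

x[n] = (1/3) Σ(k=0 to 2) X[k] · e^(2πikn/3)

Computing each x[n]:
x[0] = 1
x[1] = -1
x[2] = 3

x = [1, -1, 3]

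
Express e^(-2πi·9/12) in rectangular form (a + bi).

ω_12^9 = e^(-2πi·9/12)
= cos(-2π·9/12) + i·sin(-2π·9/12)
= cos(-18π/12) + i·sin(-18π/12)

ω_12^9 = cos(-18π/12) + i·sin(-18π/12) = 1i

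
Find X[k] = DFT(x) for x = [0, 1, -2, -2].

X[k] = Σ(n=0 to 3) x[n] · ω_4^(nk)
where ω_4 = e^(-2πi/4)

Computing each X[k]:
X[0] = -3
X[1] = 2-3i
X[2] = -1
X[3] = 2+3i

X = [-3, 2-3i, -1, 2+3i]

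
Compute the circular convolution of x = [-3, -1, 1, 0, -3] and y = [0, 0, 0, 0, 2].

(x ⊛ y)[n] = Σ(m=0 to 4) x[m] · y[(n-m) mod 5]

Computing each output sample:
(x ⊛ y)[0] = -2
(x ⊛ y)[1] = 2
(x ⊛ y)[2] = 0
(x ⊛ y)[3] = -6
(x ⊛ y)[4] = -6

x ⊛ y = [-2, 2, 0, -6, -6]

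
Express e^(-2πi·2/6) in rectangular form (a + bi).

ω_6^2 = e^(-2πi·2/6)
= cos(-2π·2/6) + i·sin(-2π·2/6)
= cos(-4π/6) + i·sin(-4π/6)

ω_6^2 = cos(-4π/6) + i·sin(-4π/6) = -0.5000-0.8660i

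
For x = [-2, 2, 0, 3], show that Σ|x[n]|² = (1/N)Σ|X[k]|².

Time domain:
Σ|x[n]|² = |-2|² + |2|² + |0|² + |3|² = 17.0000

Frequency domain:
(1/4)Σ|X[k]|² = (1/4)(|3|² + |-2+1i|² + |-7|² + |-2-1i|²) = (1/4)·68.0000 = 17.0000

Both sides agree, confirming Parseval's theorem.

Σ|x[n]|² = (1/N)Σ|X[k]|² = 17.0000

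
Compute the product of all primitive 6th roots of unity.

The primitive 6th roots of unity are ω_6^k for k coprime to 6: k ∈ {1, 5}
Their product equals the constant term of the cyclotomic polynomial Φ_6(x) up to sign.
For n ≥ 3, the product of all primitive nth roots of unity is 1. (For n=1 it is 1; for n=2 it is -1.)

1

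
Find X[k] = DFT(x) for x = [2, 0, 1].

X[k] = Σ(n=0 to 2) x[n] · ω_3^(nk)
where ω_3 = e^(-2πi/3)

Computing each X[k]:
X[0] = 3
X[1] = 1.5000+0.8660i
X[2] = 1.5000-0.8660i

X = [3, 1.5000+0.8660i, 1.5000-0.8660i]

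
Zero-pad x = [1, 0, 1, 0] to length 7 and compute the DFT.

Original 4-point DFT: [2, 0, 2, 0]
Zero-padded 7-point DFT provides frequency interpolation.

DFT_7([x, 0, ...]) = [2, 0.7775-0.9749i, 0.0990+0.4339i, 1.6235+0.7818i, 1.6235-0.7818i, 0.0990-0.4339i, 0.7775+0.9749i]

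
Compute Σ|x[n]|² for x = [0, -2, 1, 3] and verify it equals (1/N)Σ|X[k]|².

Time domain:
Σ|x[n]|² = |0|² + |-2|² + |1|² + |3|² = 14.0000

Frequency domain:
(1/4)Σ|X[k]|² = (1/4)(|2|² + |-1+5i|² + |0|² + |-1-5i|²) = (1/4)·56.0000 = 14.0000

Both sides agree, confirming Parseval's theorem.

Σ|x[n]|² = (1/N)Σ|X[k]|² = 14.0000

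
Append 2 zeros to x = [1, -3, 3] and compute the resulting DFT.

Original 3-point DFT: [1, 1.0000+5.1962i, 1.0000-5.1962i]
Zero-padded 5-point DFT provides frequency interpolation.

DFT_5([x, 0, ...]) = [1, -2.3541+1.0898i, 4.3541+4.6165i, 4.3541-4.6165i, -2.3541-1.0898i]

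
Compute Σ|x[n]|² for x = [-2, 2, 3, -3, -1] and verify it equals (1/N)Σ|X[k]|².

Time domain:
Σ|x[n]|² = |-2|² + |2|² + |3|² + |-3|² + |-1|² = 27.0000

Frequency domain:
(1/5)Σ|X[k]|² = (1/5)(|-1|² + |-1.6910-6.3799i|² + |-2.8090+3.9430i|² + |-2.8090-3.9430i|² + |-1.6910+6.3799i|²) = (1/5)·135.0000 = 27.0000

Both sides agree, confirming Parseval's theorem.

Σ|x[n]|² = (1/N)Σ|X[k]|² = 27.0000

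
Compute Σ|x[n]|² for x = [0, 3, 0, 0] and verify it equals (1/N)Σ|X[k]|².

Time domain:
Σ|x[n]|² = |0|² + |3|² + |0|² + |0|² = 9.0000

Frequency domain:
(1/4)Σ|X[k]|² = (1/4)(|3|² + |-3i|² + |-3|² + |3i|²) = (1/4)·36.0000 = 9.0000

Both sides agree, confirming Parseval's theorem.

Σ|x[n]|² = (1/N)Σ|X[k]|² = 9.0000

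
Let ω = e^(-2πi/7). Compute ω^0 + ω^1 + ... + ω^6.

Sum of all nth roots of unity equals 0 for n > 1 (geometric series with r ≠ 1).

0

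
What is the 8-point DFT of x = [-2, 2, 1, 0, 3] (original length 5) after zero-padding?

Original 5-point DFT: [4, -1.2639+0.3633i, -5.7361+1.5388i, -5.7361-1.5388i, -1.2639-0.3633i]
Zero-padded 8-point DFT provides frequency interpolation.

DFT_8([x, 0, ...]) = [4, -3.5858-2.4142i, -2i, -6.4142-0.4142i, 0, -6.4142+0.4142i, 2i, -3.5858+2.4142i]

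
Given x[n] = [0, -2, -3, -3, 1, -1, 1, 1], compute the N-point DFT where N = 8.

X[k] = Σ(n=0 to 7) x[n] · ω_8^(nk)
where ω_8 = e^(-2πi/8)

Computing each X[k]:
X[0] = -6
X[1] = 1.1213+7.5355i
X[2] = 3+1i
X[3] = -3.1213-0.4645i
X[4] = 4
X[5] = -3.1213+0.4645i
X[6] = 3-1i
X[7] = 1.1213-7.5355i

X = [-6, 1.1213+7.5355i, 3+1i, -3.1213-0.4645i, 4, -3.1213+0.4645i, 3-1i, 1.1213-7.5355i]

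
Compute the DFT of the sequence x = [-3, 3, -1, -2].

X[k] = Σ(n=0 to 3) x[n] · ω_4^(nk)
where ω_4 = e^(-2πi/4)

Computing each X[k]:
X[0] = -3
X[1] = -2-5i
X[2] = -5
X[3] = -2+5i

X = [-3, -2-5i, -5, -2+5i]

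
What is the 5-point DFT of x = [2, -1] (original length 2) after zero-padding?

Original 2-point DFT: [1, 3]
Zero-padded 5-point DFT provides frequency interpolation.

DFT_5([x, 0, ...]) = [1, 1.6910+0.9511i, 2.8090+0.5878i, 2.8090-0.5878i, 1.6910-0.9511i]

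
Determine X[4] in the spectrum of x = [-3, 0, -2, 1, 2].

X[4] = Σ(n=0 to 4) x[n] · ω_5^(4n) where ω_5 = e^(-2πi/5)
= (-3)·ω_5^0 + (0)·ω_5^4 + (-2)·ω_5^8 + (1)·ω_5^12 + (2)·ω_5^16

X[4] = -1.5729-3.6655i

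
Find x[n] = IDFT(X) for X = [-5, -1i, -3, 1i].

x[n] = (1/4) Σ(k=0 to 3) X[k] · e^(2πikn/4)

Computing each x[n]:
x[0] = -2
x[1] = 0
x[2] = -2
x[3] = -1

x = [-2, 0, -2, -1]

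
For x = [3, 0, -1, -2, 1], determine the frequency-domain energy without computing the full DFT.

Parseval: Σ|x[n]|² = (1/N)Σ|X[k]|², so Σ|X[k]|² = N·Σ|x[n]|² = 5·15.0000

Σ|X[k]|² = N·Σ|x[n]|² = 5·15.0000 = 75.0000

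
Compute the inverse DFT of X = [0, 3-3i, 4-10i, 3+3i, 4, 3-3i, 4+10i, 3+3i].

x[n] = (1/8) Σ(k=0 to 7) X[k] · e^(2πikn/8)

Computing each x[n]:
x[0] = 3
x[1] = 2
x[2] = 1
x[3] = -3
x[4] = 0
x[5] = 2
x[6] = -2
x[7] = -3

x = [3, 2, 1, -3, 0, 2, -2, -3]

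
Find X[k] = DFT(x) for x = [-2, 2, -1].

X[k] = Σ(n=0 to 2) x[n] · ω_3^(nk)
where ω_3 = e^(-2πi/3)

Computing each X[k]:
X[0] = -1
X[1] = -2.5000-2.5981i
X[2] = -2.5000+2.5981i

X = [-1, -2.5000-2.5981i, -2.5000+2.5981i]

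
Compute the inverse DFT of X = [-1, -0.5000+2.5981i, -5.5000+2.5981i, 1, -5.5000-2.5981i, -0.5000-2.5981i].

x[n] = (1/6) Σ(k=0 to 5) X[k] · e^(2πikn/6)

Computing each x[n]:
x[0] = -2
x[1] = -1
x[2] = 1
x[3] = -2
x[4] = 1
x[5] = 2

x = [-2, -1, 1, -2, 1, 2]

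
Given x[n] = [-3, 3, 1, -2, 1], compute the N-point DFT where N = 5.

X[k] = Σ(n=0 to 4) x[n] · ω_5^(nk)
where ω_5 = e^(-2πi/5)

Computing each X[k]:
X[0] = 0
X[1] = -0.9549-3.6655i
X[2] = -6.5451+1.6776i
X[3] = -6.5451-1.6776i
X[4] = -0.9549+3.6655i

X = [0, -0.9549-3.6655i, -6.5451+1.6776i, -6.5451-1.6776i, -0.9549+3.6655i]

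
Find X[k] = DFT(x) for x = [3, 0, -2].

X[k] = Σ(n=0 to 2) x[n] · ω_3^(nk)
where ω_3 = e^(-2πi/3)

Computing each X[k]:
X[0] = 1
X[1] = 4.0000-1.7321i
X[2] = 4.0000+1.7321i

X = [1, 4.0000-1.7321i, 4.0000+1.7321i]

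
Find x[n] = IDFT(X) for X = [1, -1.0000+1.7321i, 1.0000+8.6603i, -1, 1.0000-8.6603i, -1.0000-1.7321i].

x[n] = (1/6) Σ(k=0 to 5) X[k] · e^(2πikn/6)

Computing each x[n]:
x[0] = 0
x[1] = -3
x[2] = 2
x[3] = 1
x[4] = -2
x[5] = 3

x = [0, -3, 2, 1, -2, 3]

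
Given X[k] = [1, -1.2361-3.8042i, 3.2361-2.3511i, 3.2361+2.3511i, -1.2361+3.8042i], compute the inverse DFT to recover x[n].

x[n] = (1/5) Σ(k=0 to 4) X[k] · e^(2πikn/5)

Computing each x[n]:
x[0] = 1
x[1] = 1
x[2] = 1
x[3] = 1
x[4] = -3

x = [1, 1, 1, 1, -3]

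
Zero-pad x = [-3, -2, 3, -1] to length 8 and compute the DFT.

Original 4-point DFT: [-3, -6+1i, 3, -6-1i]
Zero-padded 8-point DFT provides frequency interpolation.

DFT_8([x, 0, ...]) = [-3, -3.7071-0.8787i, -6+1i, -2.2929+5.1213i, 3, -2.2929-5.1213i, -6-1i, -3.7071+0.8787i]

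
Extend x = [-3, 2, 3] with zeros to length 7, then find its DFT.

Original 3-point DFT: [2, -5.5000+0.8660i, -5.5000-0.8660i]
Zero-padded 7-point DFT provides frequency interpolation.

DFT_7([x, 0, ...]) = [2, -2.4206-4.4884i, -6.1479-0.6482i, -2.9315+1.4777i, -2.9315-1.4777i, -6.1479+0.6482i, -2.4206+4.4884i]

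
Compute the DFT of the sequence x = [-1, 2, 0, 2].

X[k] = Σ(n=0 to 3) x[n] · ω_4^(nk)
where ω_4 = e^(-2πi/4)

Computing each X[k]:
X[0] = 3
X[1] = -1
X[2] = -5
X[3] = -1

X = [3, -1, -5, -1]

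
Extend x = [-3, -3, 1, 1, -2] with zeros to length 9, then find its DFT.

Original 5-point DFT: [-6, -6.1631+0.9511i, 1.6631+0.5878i, 1.6631-0.5878i, -6.1631-0.9511i]
Zero-padded 9-point DFT provides frequency interpolation.

DFT_9([x, 0, ...]) = [-6, -3.7451+0.7616i, -6.4927+2.1929i, 5.1962i, -0.2622-1.1668i, -0.2622+1.1668i, -5.1962i, -6.4927-2.1929i, -3.7451-0.7616i]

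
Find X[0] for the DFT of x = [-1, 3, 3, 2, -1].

X[0] = Σ(n=0 to 4) x[n] · ω_5^0 = Σ x[n]
= (-1) + (3) + (3) + (2) + (-1)

X[0] = 6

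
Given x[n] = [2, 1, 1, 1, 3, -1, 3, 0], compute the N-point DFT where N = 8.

X[k] = Σ(n=0 to 7) x[n] · ω_8^(nk)
where ω_8 = e^(-2πi/8)

Computing each X[k]:
X[0] = 10
X[1] = -0.2929-0.1213i
X[2] = 1+1i
X[3] = -1.7071-4.1213i
X[4] = 8
X[5] = -1.7071+4.1213i
X[6] = 1-1i
X[7] = -0.2929+0.1213i

X = [10, -0.2929-0.1213i, 1+1i, -1.7071-4.1213i, 8, -1.7071+4.1213i, 1-1i, -0.2929+0.1213i]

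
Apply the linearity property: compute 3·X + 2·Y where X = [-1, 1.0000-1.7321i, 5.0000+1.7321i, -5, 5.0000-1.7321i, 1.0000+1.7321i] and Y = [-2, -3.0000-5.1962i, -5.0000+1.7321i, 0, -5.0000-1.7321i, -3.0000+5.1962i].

By linearity: DFT(3x + 2y) = 3·DFT(x) + 2·DFT(y)
= 3·[-1, 1.0000-1.7321i, 5.0000+1.7321i, -5, 5.0000-1.7321i, 1.0000+1.7321i] + 2·[-2, -3.0000-5.1962i, -5.0000+1.7321i, 0, -5.0000-1.7321i, -3.0000+5.1962i]

Computing element-wise:
Z[0] = 3·(-1) + 2·(-2) = -7
Z[1] = 3·(1.0000-1.7321i) + 2·(-3.0000-5.1962i) = -3.0000-15.5887i
Z[2] = 3·(5.0000+1.7321i) + 2·(-5.0000+1.7321i) = 5.0000+8.6605i
Z[3] = 3·(-5) + 2·(0) = -15
Z[4] = 3·(5.0000-1.7321i) + 2·(-5.0000-1.7321i) = 5.0000-8.6605i
Z[5] = 3·(1.0000+1.7321i) + 2·(-3.0000+5.1962i) = -3.0000+15.5887i

DFT(3x + 2y) = 3·X + 2·Y = [-7, -3.0000-15.5887i, 5.0000+8.6605i, -15, 5.0000-8.6605i, -3.0000+15.5887i]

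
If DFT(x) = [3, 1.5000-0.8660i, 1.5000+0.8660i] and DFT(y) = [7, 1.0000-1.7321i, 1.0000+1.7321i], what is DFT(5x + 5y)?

By linearity: DFT(5x + 5y) = 5·DFT(x) + 5·DFT(y)
= 5·[3, 1.5000-0.8660i, 1.5000+0.8660i] + 5·[7, 1.0000-1.7321i, 1.0000+1.7321i]

Computing element-wise:
Z[0] = 5·(3) + 5·(7) = 50
Z[1] = 5·(1.5000-0.8660i) + 5·(1.0000-1.7321i) = 12.5000-12.9905i
Z[2] = 5·(1.5000+0.8660i) + 5·(1.0000+1.7321i) = 12.5000+12.9905i

DFT(5x + 5y) = 5·X + 5·Y = [50, 12.5000-12.9905i, 12.5000+12.9905i]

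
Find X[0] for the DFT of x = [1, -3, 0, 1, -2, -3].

X[0] = Σ(n=0 to 5) x[n] · ω_6^0 = Σ x[n]
= (1) + (-3) + (0) + (1) + (-2) + (-3)

X[0] = -6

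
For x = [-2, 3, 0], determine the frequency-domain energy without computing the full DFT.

Parseval: Σ|x[n]|² = (1/N)Σ|X[k]|², so Σ|X[k]|² = N·Σ|x[n]|² = 3·13.0000

Σ|X[k]|² = N·Σ|x[n]|² = 3·13.0000 = 39.0000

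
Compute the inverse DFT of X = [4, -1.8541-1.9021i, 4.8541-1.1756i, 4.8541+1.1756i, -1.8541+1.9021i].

x[n] = (1/5) Σ(k=0 to 4) X[k] · e^(2πikn/5)

Computing each x[n]:
x[0] = 2
x[1] = 0
x[2] = 2
x[3] = 2
x[4] = -2

x = [2, 0, 2, 2, -2]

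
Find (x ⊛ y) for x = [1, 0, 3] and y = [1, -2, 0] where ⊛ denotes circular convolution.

(x ⊛ y)[n] = Σ(m=0 to 2) x[m] · y[(n-m) mod 3]

Computing each output sample:
(x ⊛ y)[0] = -5
(x ⊛ y)[1] = -2
(x ⊛ y)[2] = 3

x ⊛ y = [-5, -2, 3]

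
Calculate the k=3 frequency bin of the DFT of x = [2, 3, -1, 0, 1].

X[3] = Σ(n=0 to 4) x[n] · ω_5^(3n) where ω_5 = e^(-2πi/5)
= (2)·ω_5^0 + (3)·ω_5^3 + (-1)·ω_5^6 + (0)·ω_5^9 + (1)·ω_5^12

X[3] = -1.5451+2.1266i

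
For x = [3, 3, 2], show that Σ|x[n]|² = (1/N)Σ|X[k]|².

Time domain:
Σ|x[n]|² = |3|² + |3|² + |2|² = 22.0000

Frequency domain:
(1/3)Σ|X[k]|² = (1/3)(|8|² + |0.5000-0.8660i|² + |0.5000+0.8660i|²) = (1/3)·66.0000 = 22.0000

Both sides agree, confirming Parseval's theorem.

Σ|x[n]|² = (1/N)Σ|X[k]|² = 22.0000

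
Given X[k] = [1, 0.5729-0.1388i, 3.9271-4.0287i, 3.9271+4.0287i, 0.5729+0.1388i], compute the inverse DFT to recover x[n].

x[n] = (1/5) Σ(k=0 to 4) X[k] · e^(2πikn/5)

Computing each x[n]:
x[0] = 2
x[1] = 0
x[2] = -1
x[3] = 2
x[4] = -2

x = [2, 0, -1, 2, -2]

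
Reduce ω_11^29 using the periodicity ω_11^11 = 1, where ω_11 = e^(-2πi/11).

Since ω_11^11 = 1, powers reduce modulo 11.
29 mod 11 = 7
So ω_11^29 = ω_11^7 = e^(-2πi·7/11)

ω_11^29 = ω_11^7 = -0.6549+0.7557i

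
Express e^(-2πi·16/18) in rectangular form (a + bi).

ω_18^16 = e^(-2πi·16/18)
= cos(-2π·16/18) + i·sin(-2π·16/18)
= cos(-32π/18) + i·sin(-32π/18)

ω_18^16 = cos(-32π/18) + i·sin(-32π/18) = 0.7660+0.6428i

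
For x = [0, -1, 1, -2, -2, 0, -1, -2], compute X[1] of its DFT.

X[1] = Σ(n=0 to 7) x[n] · ω_8^(1n) where ω_8 = e^(-2πi/8)
= (0)·ω_8^0 + (-1)·ω_8^1 + (1)·ω_8^2 + (-2)·ω_8^3 + (-2)·ω_8^4 + (0)·ω_8^5 + (-1)·ω_8^6 + (-2)·ω_8^7

X[1] = 1.2929-1.2929i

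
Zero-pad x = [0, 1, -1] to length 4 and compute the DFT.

Original 3-point DFT: [0, -1.7321i, 1.7321i]
Zero-padded 4-point DFT provides frequency interpolation.

DFT_4([x, 0, ...]) = [0, 1-1i, -2, 1+1i]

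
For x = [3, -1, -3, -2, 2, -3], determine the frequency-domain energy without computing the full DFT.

Parseval: Σ|x[n]|² = (1/N)Σ|X[k]|², so Σ|X[k]|² = N·Σ|x[n]|² = 6·36.0000

Σ|X[k]|² = N·Σ|x[n]|² = 6·36.0000 = 216.0000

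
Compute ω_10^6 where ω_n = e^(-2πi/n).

ω_10^6 = e^(-2πi·6/10)
= cos(-2π·6/10) + i·sin(-2π·6/10)
= cos(-12π/10) + i·sin(-12π/10)

ω_10^6 = cos(-12π/10) + i·sin(-12π/10) = -0.8090+0.5878i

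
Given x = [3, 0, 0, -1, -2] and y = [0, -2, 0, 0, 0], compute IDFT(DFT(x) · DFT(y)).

(x ⊛ y)[n] = Σ(m=0 to 4) x[m] · y[(n-m) mod 5]

Computing each output sample:
(x ⊛ y)[0] = 4
(x ⊛ y)[1] = -6
(x ⊛ y)[2] = 0
(x ⊛ y)[3] = 0
(x ⊛ y)[4] = 2

x ⊛ y = [4, -6, 0, 0, 2]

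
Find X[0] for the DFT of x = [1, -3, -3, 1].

X[0] = Σ(n=0 to 3) x[n] · ω_4^0 = Σ x[n]
= (1) + (-3) + (-3) + (1)

X[0] = -4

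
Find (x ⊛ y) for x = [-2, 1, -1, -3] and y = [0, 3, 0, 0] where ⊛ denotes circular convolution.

(x ⊛ y)[n] = Σ(m=0 to 3) x[m] · y[(n-m) mod 4]

Computing each output sample:
(x ⊛ y)[0] = -9
(x ⊛ y)[1] = -6
(x ⊛ y)[2] = 3
(x ⊛ y)[3] = -3

x ⊛ y = [-9, -6, 3, -3]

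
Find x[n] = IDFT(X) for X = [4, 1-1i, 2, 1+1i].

x[n] = (1/4) Σ(k=0 to 3) X[k] · e^(2πikn/4)

Computing each x[n]:
x[0] = 2
x[1] = 1
x[2] = 1
x[3] = 0

x = [2, 1, 1, 0]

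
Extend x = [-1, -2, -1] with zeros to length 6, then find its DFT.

Original 3-point DFT: [-4, 0.5000+0.8660i, 0.5000-0.8660i]
Zero-padded 6-point DFT provides frequency interpolation.

DFT_6([x, 0, ...]) = [-4, -1.5000+2.5981i, 0.5000+0.8660i, 0, 0.5000-0.8660i, -1.5000-2.5981i]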